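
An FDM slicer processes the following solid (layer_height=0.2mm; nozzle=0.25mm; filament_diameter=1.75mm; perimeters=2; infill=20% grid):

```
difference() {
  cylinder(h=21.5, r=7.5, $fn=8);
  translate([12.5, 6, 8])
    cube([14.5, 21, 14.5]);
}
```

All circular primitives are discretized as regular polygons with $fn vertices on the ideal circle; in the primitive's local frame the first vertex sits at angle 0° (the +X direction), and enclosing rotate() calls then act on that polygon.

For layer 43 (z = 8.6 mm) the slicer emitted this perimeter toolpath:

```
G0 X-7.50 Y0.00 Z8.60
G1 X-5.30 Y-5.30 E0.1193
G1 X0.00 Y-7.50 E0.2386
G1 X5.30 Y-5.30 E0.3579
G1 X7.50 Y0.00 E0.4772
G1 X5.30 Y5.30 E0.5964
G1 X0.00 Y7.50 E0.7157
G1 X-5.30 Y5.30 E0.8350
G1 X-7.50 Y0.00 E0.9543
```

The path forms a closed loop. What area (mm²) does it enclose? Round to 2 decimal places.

Apply the shoelace formula to the sequence of (X, Y) vertices; enclosed area = 159.00 mm².

159.00 mm²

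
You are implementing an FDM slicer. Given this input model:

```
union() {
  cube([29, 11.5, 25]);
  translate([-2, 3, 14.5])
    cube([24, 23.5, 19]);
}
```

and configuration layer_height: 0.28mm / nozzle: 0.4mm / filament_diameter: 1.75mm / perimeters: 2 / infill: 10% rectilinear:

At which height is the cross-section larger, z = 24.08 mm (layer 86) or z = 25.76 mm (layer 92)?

Layer 86 (z = 24.08): the cube is present — its section is the full 29×11.5 rectangle (area 333.50 mm²); the 24×23.5 cube at (-2, 3) contributes its full rectangle (area 564.00 mm²); Taking the union: the regions partially overlap — summed areas 897.50 mm² minus the doubly-counted overlap 187.00 mm² gives 710.50 mm² — area = 710.50 mm². So its area = 710.50 mm². Layer 92 (z = 25.76): the cube does not reach this height (z outside [0, 25]); the cube at (-2, 3) is present — its section is the full 24×23.5 rectangle (area 564.00 mm²); Combining (union): only the 24×23.5 cube at (-2, 3) is present, so the union is just that shape — area = 564.00 mm². So its area = 564.00 mm². Layer 86 is larger (710.50 vs 564.00 mm²).

layer 86 (z = 24.08 mm)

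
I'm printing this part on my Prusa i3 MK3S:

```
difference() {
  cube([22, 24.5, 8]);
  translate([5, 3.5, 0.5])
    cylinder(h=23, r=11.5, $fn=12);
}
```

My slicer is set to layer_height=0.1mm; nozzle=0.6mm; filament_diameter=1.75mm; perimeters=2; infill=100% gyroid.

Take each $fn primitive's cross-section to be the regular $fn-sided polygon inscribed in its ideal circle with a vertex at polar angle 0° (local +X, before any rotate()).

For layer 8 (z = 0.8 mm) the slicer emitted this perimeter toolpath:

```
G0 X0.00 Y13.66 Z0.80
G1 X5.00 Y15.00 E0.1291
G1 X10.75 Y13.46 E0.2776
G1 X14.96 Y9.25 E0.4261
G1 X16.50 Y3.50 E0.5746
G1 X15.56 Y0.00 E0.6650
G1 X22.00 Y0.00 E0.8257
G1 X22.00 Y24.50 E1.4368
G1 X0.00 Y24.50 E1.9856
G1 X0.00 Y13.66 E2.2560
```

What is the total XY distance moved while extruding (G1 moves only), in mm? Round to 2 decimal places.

90.44 mm

Sum the Euclidean lengths of each G1 segment: total = 90.44 mm.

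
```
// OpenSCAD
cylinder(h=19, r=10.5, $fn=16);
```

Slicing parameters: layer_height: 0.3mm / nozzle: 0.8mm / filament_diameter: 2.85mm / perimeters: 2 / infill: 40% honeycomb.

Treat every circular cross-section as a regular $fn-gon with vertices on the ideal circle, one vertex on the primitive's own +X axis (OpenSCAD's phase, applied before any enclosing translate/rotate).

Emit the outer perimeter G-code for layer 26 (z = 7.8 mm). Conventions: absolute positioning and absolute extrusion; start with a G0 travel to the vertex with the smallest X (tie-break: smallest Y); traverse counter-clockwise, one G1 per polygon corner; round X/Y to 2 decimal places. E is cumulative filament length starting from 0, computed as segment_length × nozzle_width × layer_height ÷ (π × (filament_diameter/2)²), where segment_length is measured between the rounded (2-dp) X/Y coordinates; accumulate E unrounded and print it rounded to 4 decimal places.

G0 X-10.50 Y0.00 Z7.80
G1 X-9.70 Y-4.02 E0.1542
G1 X-7.42 Y-7.42 E0.3082
G1 X-4.02 Y-9.70 E0.4622
G1 X0.00 Y-10.50 E0.6164
G1 X4.02 Y-9.70 E0.7706
G1 X7.42 Y-7.42 E0.9246
G1 X9.70 Y-4.02 E1.0786
G1 X10.50 Y0.00 E1.2328
G1 X9.70 Y4.02 E1.3871
G1 X7.42 Y7.42 E1.5411
G1 X4.02 Y9.70 E1.6951
G1 X0.00 Y10.50 E1.8493
G1 X-4.02 Y9.70 E2.0035
G1 X-7.42 Y7.42 E2.1575
G1 X-9.70 Y4.02 E2.3115
G1 X-10.50 Y0.00 E2.4657

At z = 7.8 mm: the r=10.5 cylinder gives a regular 16-gon of circumradius 10.5 (constant along its height). The outline is a single polygon with 16 vertices. Extrusion per mm of travel: 0.8 × 0.3 / (π × 1.425²) = 0.037621. Accumulating E over each segment gives final E = 2.4657.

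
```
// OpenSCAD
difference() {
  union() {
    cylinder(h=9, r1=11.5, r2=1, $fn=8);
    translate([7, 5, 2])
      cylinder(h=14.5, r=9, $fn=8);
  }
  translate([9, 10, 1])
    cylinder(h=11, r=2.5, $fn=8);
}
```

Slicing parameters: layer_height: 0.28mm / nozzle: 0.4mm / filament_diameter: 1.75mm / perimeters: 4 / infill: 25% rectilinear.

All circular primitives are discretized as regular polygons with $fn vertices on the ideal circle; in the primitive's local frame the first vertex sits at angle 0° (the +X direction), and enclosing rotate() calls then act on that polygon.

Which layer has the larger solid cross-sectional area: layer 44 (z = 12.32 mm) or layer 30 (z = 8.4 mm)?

layer 44 (z = 12.32 mm)

Layer 44 (z = 12.32): the cone does not reach this height (z outside [0, 9]); the r=9 cylinder at (7, 5) gives a regular 8-gon of circumradius 9 (constant along its height) (area = (8/2)·9.000²·sin(360°/8) = 229.10 mm²); Taking the union: only the r=9 cylinder at (7, 5) is present, so the union is just that shape — area = 229.10 mm²; the cylinder at (9, 10) is not intersected at this z (z outside [1, 12]); Taking the first minus the rest: none of the subtracted shapes is present at this height, so that combined region is unchanged — area = 229.10 mm². So its area = 229.10 mm². Layer 30 (z = 8.4): the cone contributes a regular 8-gon of circumradius 1.700 (interpolated between r1=11.5 and r2=1 at t=0.933) (area = (8/2)·1.700²·sin(360°/8) = 8.17 mm²); the r=9 cylinder at (7, 5) contributes a regular 8-gon of circumradius 9 (area = (8/2)·9.000²·sin(360°/8) = 229.10 mm²); Merging all regions: the regions partially overlap — summed areas 237.28 mm² minus the doubly-counted overlap 3.88 mm² gives 233.40 mm² — area = 233.40 mm²; the cylinder at (9, 10): section is a regular 8-gon, circumradius r=2.5 (area = (8/2)·2.500²·sin(360°/8) = 17.68 mm²); Subtracting the remaining from the first: starting from the result so far (233.40 mm²), the r=2.5 cylinder at (9, 10) lies wholly inside it (removes its full 17.68 mm² and its 15.31 mm outline becomes a hole wall) — area = 215.72 mm². So its area = 215.72 mm². Layer 44 is larger (229.10 vs 215.72 mm²).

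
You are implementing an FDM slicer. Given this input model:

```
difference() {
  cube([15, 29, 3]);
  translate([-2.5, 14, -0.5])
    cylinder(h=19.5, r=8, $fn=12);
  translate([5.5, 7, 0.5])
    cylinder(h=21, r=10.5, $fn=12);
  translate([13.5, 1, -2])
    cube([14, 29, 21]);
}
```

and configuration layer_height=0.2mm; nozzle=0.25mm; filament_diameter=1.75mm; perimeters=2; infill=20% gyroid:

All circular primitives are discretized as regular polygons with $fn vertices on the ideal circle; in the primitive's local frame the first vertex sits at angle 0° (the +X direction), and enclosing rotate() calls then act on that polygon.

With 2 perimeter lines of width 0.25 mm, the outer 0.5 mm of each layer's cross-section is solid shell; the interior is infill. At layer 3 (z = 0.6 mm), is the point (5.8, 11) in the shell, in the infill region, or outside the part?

At z = 0.6 mm: the 15×29 cube contributes its full rectangle; the cylinder at (-2.5, 14): section is a regular 12-gon, circumradius r=8; the r=10.5 cylinder at (5.5, 7) gives a regular 12-gon of circumradius 10.5 (constant along its height); the cube at (13.5, 1) (footprint 14×29) is included at this height; Taking the first minus the rest: starting from the 15×29 cube, the r=8 cylinder at (-2.5, 14) partially overlaps it — only the 57.67 mm² overlap (of its 192.00 mm²) is removed, clipping the outline; the r=10.5 cylinder at (5.5, 7) partially overlaps it — only the 194.46 mm² overlap (of its 330.75 mm²) is removed, clipping the outline; the 14×29 cube at (13.5, 1) partially overlaps it — only the 25.73 mm² overlap (of its 406.00 mm²) is removed, clipping the outline — 2 connected regions. Overall, the cross-section has 2 separate islands. The nearest boundary edge runs (10.75, 16.09)→(5.50, 17.50); distance from the point to it = 6.20 mm. The point is not inside any of the regions above, so it lies outside the cross-section (6.20 mm from the nearest boundary).

outside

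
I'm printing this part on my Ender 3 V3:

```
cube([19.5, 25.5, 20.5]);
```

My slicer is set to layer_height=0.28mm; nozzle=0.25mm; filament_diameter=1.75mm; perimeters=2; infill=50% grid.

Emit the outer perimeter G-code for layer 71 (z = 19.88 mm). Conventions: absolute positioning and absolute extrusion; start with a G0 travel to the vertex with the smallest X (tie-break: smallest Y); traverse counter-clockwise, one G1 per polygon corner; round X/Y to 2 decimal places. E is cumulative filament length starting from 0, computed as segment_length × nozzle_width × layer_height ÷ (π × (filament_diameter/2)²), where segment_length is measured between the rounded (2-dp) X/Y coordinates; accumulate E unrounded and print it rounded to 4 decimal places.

G0 X0.00 Y0.00 Z19.88
G1 X19.50 Y0.00 E0.5675
G1 X19.50 Y25.50 E1.3096
G1 X0.00 Y25.50 E1.8771
G1 X0.00 Y0.00 E2.6192

At z = 19.88 mm: the cube (footprint 19.5×25.5) is included at this height. The outline is a single polygon with 4 vertices. Extrusion per mm of travel: 0.25 × 0.28 / (π × 0.875²) = 0.029103. Accumulating E over each segment gives final E = 2.6192.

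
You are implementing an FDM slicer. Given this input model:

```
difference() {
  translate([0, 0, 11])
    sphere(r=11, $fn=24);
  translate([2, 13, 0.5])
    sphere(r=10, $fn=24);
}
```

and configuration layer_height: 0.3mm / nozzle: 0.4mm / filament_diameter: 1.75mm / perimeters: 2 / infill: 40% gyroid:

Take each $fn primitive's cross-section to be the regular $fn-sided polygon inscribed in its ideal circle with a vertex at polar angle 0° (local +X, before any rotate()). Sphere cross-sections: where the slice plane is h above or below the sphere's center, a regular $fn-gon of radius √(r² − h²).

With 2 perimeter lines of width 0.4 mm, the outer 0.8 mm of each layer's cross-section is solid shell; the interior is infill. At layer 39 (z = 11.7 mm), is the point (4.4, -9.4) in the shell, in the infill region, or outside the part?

shell

At z = 11.7 mm: the r=11 sphere slices to a regular 24-gon of circumradius 10.978 (√(r²−h²) with h=0.7 from center); the sphere at (2, 13) is not intersected at this z (|z−center|=11.200 > r=10); Subtracting the remaining from the first: none of the subtracted shapes is present at this height, so the r=11 sphere is unchanged — 1 connected region. Overall, the cross-section is a single solid region. The nearest boundary edge runs (2.84, -10.60)→(5.49, -9.51); distance from the point to it = 0.52 mm. The point is inside the cross-section, 0.52 mm from the nearest boundary — within the 0.8 mm shell band (2 × 0.4).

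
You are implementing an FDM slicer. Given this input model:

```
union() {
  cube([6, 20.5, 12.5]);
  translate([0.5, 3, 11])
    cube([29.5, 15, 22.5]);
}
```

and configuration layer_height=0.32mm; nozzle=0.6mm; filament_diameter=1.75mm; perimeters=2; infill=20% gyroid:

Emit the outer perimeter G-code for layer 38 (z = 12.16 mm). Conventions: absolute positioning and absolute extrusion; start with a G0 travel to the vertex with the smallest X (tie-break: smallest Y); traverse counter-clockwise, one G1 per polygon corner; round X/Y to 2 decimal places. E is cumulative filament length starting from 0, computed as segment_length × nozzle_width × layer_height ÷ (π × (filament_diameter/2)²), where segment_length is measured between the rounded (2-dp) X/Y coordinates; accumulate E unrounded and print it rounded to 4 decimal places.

G0 X0.00 Y0.00 Z12.16
G1 X6.00 Y0.00 E0.4789
G1 X6.00 Y3.00 E0.7184
G1 X30.00 Y3.00 E2.6342
G1 X30.00 Y18.00 E3.8316
G1 X6.00 Y18.00 E5.7474
G1 X6.00 Y20.50 E5.9469
G1 X0.00 Y20.50 E6.4259
G1 X0.00 Y0.00 E8.0623

At z = 12.16 mm: the 6×20.5 cube contributes its full rectangle; the 29.5×15 cube at (0.5, 3) contributes its full rectangle; Combining (union): the regions partially overlap (shared area 82.50 mm²), so overlapping operands fuse into one piece — 1 connected region. The outline is a single polygon with 8 vertices. Extrusion per mm of travel: 0.6 × 0.32 / (π × 0.875²) = 0.079824. Accumulating E over each segment gives final E = 8.0623.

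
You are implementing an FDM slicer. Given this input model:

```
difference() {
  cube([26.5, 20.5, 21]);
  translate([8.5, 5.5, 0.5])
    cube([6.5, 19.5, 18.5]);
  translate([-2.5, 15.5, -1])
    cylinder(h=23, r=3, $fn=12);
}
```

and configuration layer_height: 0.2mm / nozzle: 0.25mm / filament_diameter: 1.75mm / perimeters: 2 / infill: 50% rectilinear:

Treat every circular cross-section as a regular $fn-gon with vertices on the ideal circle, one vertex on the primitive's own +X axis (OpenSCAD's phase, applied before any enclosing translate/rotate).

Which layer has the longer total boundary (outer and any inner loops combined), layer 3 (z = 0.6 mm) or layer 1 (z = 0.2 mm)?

layer 3 (z = 0.6 mm)

Layer 3 (z = 0.6): the cube (footprint 26.5×20.5) is included at this height (perimeter 94.00 mm); the cube at (8.5, 5.5) is present — its section is the full 6.5×19.5 rectangle (perimeter 52.00 mm); the cylinder at (-2.5, 15.5): section is a regular 12-gon, circumradius r=3 (perimeter = 2·12·3.000·sin(180°/12) = 18.63 mm); Subtracting the remaining from the first: starting from the 26.5×20.5 cube, the 6.5×19.5 cube at (8.5, 5.5) partially overlaps it — only the 97.50 mm² overlap (of its 126.75 mm²) is removed, clipping the outline; the r=3 cylinder at (-2.5, 15.5) partially overlaps it — only the 0.91 mm² overlap (of its 27.00 mm²) is removed, clipping the outline — boundary = 124.19 mm. So its perimeter = 124.19 mm. Layer 1 (z = 0.2): the 26.5×20.5 cube contributes its full rectangle (perimeter 94.00 mm); the cube at (8.5, 5.5) does not reach this height (z outside [0.5, 19]); the r=3 cylinder at (-2.5, 15.5) gives a regular 12-gon of circumradius 3 (constant along its height) (perimeter = 2·12·3.000·sin(180°/12) = 18.63 mm); Taking the first minus the rest: starting from the 26.5×20.5 cube, the r=3 cylinder at (-2.5, 15.5) partially overlaps it — only the 0.91 mm² overlap (of its 27.00 mm²) is removed, clipping the outline — boundary = 94.19 mm. So its perimeter = 94.19 mm. Layer 3 is larger (124.19 vs 94.19 mm).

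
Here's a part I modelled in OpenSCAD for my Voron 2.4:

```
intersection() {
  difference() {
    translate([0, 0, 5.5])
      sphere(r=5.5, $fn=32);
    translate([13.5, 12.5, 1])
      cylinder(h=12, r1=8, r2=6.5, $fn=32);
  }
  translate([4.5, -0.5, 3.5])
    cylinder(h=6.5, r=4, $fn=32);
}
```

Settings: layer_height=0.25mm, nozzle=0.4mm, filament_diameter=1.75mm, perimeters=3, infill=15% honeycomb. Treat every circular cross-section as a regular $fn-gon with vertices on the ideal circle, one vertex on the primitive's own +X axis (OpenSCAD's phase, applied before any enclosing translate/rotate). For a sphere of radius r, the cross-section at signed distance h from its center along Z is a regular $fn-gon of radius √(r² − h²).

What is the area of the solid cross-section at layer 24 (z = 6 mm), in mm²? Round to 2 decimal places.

At z = 6 mm: the r=5.5 sphere slices to a regular 32-gon of circumradius 5.477 (√(r²−h²) with h=0.5 from center) (area = (32/2)·5.477²·sin(360°/32) = 93.64 mm²); the cone at (13.5, 12.5): at t=0.417 of its height the radius interpolates to r₁+(r₂−r₁)t = 7.375, giving a regular 32-gon of that circumradius (area = (32/2)·7.375²·sin(360°/32) = 169.78 mm²); Subtracting the remaining from the first: starting from the r=5.5 sphere (93.64 mm²), the cone at (13.5, 12.5) misses the remaining region (no effect) — area = 93.64 mm²; the r=4 cylinder at (4.5, -0.5) gives a regular 32-gon of circumradius 4 (constant along its height) (area = (32/2)·4.000²·sin(360°/32) = 49.94 mm²); Keeping only the common overlap: the r=4 cylinder at (4.5, -0.5) partially overlaps the result so far; clipping to the common part keeps 28.18 mm² — area = 28.18 mm². Overall, the cross-section is a single solid region. Net area = 28.18 mm².

28.18 mm²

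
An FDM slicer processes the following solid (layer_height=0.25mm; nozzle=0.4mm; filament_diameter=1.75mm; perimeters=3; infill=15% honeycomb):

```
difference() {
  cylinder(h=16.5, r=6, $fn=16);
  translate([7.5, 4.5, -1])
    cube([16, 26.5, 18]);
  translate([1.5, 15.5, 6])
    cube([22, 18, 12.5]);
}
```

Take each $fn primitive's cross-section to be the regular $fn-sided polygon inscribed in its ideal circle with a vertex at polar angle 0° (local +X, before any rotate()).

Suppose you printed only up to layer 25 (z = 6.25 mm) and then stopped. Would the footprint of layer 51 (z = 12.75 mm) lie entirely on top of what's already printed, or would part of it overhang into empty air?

entirely on top

Compare the two slices. At z = 6.25: the r=6 cylinder gives a regular 16-gon of circumradius 6 (constant along its height) (area = (16/2)·6.000²·sin(360°/16) = 110.21 mm²); the cube at (7.5, 4.5) (footprint 16×26.5) is included at this height (area 424.00 mm²); the cube at (1.5, 15.5) is present — its section is the full 22×18 rectangle (area 396.00 mm²); Subtracting the remaining from the first: starting from the r=6 cylinder (110.21 mm²), the 16×26.5 cube at (7.5, 4.5) misses the remaining region (no effect); the 22×18 cube at (1.5, 15.5) misses the remaining region (no effect) — area = 110.21 mm². At z = 12.75: the cylinder: section is a regular 16-gon, circumradius r=6 (area = (16/2)·6.000²·sin(360°/16) = 110.21 mm²); the 16×26.5 cube at (7.5, 4.5) contributes its full rectangle (area 424.00 mm²); the cube at (1.5, 15.5) (footprint 22×18) is included at this height (area 396.00 mm²); After the difference (first − rest): starting from the r=6 cylinder (110.21 mm²), the 16×26.5 cube at (7.5, 4.5) misses the remaining region (no effect); the 22×18 cube at (1.5, 15.5) misses the remaining region (no effect) — area = 110.21 mm². Checking containment: the cross-section at z = 12.75 is a subset of the cross-section at z = 6.25.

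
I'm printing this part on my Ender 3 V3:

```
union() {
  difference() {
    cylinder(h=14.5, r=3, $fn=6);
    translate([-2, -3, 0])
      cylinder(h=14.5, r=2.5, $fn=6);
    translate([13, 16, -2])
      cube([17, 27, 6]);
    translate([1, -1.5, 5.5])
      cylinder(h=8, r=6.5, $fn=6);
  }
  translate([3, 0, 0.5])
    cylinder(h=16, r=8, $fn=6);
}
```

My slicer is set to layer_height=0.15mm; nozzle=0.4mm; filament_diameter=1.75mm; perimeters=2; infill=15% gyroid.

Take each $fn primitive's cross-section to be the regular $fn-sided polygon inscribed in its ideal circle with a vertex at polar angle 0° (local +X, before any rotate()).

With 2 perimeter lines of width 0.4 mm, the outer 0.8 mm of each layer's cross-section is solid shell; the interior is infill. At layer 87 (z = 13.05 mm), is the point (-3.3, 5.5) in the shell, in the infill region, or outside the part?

outside

At z = 13.05 mm: the r=3 cylinder contributes a regular 6-gon of circumradius 3; the cylinder at (-2, -3): section is a regular 6-gon, circumradius r=2.5; the cube at (13, 16) does not reach this height (z outside [-2, 4]); the r=6.5 cylinder at (1, -1.5) contributes a regular 6-gon of circumradius 6.5; Taking the first minus the rest: starting from the r=3 cylinder, the r=2.5 cylinder at (-2, -3) partially overlaps it — only the 3.12 mm² overlap (of its 16.24 mm²) is removed, clipping the outline; the r=6.5 cylinder at (1, -1.5) covers all of what remains (removes everything) — nothing remains; the cylinder at (3, 0): section is a regular 6-gon, circumradius r=8; Combining (union): only the r=8 cylinder at (3, 0) is present, so the union is just that shape — 1 connected region. Overall, the cross-section is a single solid region. The nearest boundary edge runs (-1.00, 6.93)→(-5.00, 0.00); distance from the point to it = 1.28 mm. The point is not inside any of the regions above, so it lies outside the cross-section (1.28 mm from the nearest boundary).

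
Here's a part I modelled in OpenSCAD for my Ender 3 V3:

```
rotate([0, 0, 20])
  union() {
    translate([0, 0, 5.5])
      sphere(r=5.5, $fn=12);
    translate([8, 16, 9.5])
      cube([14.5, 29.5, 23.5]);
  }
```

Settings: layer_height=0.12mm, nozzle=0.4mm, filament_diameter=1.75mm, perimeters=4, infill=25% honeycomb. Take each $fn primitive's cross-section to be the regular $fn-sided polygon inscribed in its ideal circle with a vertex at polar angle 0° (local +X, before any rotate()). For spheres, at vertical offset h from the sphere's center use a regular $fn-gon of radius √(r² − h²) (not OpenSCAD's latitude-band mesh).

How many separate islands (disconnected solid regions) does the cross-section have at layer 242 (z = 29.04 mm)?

1

At z = 29.04 mm: the sphere does not reach this height (|z−center|=23.540 > r=5.5); the cube at (8, 16) is present — its section is the full 14.5×29.5 rectangle; Combining (union): only the 14.5×29.5 cube at (8, 16) is present, so the union is just that shape — 1 connected region; (whole slice rotated 20° about Z — lengths, areas and connectivity unchanged). Overall, the cross-section is a single solid region. Island count = 1.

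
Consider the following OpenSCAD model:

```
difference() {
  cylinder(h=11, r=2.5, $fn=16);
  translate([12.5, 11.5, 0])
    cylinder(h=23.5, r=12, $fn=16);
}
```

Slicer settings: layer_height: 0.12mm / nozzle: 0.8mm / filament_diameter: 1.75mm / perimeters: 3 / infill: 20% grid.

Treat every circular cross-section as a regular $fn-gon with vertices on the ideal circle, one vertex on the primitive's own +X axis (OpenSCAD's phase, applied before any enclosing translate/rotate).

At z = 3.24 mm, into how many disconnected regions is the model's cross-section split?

At z = 3.24 mm: the r=2.5 cylinder gives a regular 16-gon of circumradius 2.5 (constant along its height); the r=12 cylinder at (12.5, 11.5) gives a regular 16-gon of circumradius 12 (constant along its height); Subtracting the remaining from the first: starting from the r=2.5 cylinder, the r=12 cylinder at (12.5, 11.5) misses the remaining region (no effect) — 1 connected region. The result has 1 disconnected region.

1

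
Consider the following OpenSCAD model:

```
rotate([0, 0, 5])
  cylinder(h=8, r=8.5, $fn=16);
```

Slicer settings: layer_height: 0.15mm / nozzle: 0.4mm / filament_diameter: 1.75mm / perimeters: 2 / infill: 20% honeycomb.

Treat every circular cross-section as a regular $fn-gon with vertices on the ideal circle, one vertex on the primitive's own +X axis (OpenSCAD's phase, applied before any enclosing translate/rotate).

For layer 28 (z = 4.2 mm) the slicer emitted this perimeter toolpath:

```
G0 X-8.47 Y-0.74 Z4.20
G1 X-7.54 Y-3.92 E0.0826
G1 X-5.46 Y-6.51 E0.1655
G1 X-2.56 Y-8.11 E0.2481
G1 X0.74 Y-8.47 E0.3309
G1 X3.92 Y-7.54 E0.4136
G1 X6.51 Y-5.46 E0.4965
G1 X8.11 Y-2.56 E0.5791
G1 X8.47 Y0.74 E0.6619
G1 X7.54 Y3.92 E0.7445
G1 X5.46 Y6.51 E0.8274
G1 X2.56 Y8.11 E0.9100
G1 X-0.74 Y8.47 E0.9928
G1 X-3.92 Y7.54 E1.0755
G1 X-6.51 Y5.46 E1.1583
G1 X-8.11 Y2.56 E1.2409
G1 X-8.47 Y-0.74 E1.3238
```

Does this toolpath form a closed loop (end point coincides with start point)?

yes

Start point (G0): (-8.47, -0.74). End point (last G1): the path returns to the start — closed.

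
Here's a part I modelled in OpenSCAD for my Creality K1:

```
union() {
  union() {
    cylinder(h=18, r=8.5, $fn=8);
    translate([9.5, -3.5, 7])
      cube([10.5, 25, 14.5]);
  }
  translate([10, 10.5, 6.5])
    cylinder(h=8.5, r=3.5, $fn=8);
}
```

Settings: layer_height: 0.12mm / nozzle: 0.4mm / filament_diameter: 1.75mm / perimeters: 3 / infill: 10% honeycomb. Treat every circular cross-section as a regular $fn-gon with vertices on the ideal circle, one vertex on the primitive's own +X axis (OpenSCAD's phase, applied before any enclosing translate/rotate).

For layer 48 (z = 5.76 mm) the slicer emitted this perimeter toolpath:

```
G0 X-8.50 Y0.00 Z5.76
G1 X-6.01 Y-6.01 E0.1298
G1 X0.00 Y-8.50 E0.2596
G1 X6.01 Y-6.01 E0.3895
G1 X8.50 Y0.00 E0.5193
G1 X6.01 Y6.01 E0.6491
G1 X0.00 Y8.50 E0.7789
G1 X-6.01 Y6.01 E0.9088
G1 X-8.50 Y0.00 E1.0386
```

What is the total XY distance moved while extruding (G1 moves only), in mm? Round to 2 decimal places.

Sum the Euclidean lengths of each G1 segment: total = 52.04 mm.

52.04 mm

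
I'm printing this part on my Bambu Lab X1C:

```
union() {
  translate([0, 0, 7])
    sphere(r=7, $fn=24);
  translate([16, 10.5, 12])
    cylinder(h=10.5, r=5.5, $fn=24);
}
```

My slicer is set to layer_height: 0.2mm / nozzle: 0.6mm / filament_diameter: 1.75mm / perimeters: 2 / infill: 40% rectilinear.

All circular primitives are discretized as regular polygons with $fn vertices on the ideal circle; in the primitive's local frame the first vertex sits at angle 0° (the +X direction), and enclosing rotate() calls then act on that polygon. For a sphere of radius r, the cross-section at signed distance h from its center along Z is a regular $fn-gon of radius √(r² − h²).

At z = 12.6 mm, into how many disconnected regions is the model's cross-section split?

2

At z = 12.6 mm: the sphere: section is a regular 24-gon, circumradius = √(r²−h²) = √(7²−5.6²) = 4.200; the cylinder at (16, 10.5): section is a regular 24-gon, circumradius r=5.5; Combining (union): the 2 present regions are separate (no shared area or edge), so areas and boundary lengths simply add and each stays a separate island — 2 connected regions. The result has 2 disconnected regions.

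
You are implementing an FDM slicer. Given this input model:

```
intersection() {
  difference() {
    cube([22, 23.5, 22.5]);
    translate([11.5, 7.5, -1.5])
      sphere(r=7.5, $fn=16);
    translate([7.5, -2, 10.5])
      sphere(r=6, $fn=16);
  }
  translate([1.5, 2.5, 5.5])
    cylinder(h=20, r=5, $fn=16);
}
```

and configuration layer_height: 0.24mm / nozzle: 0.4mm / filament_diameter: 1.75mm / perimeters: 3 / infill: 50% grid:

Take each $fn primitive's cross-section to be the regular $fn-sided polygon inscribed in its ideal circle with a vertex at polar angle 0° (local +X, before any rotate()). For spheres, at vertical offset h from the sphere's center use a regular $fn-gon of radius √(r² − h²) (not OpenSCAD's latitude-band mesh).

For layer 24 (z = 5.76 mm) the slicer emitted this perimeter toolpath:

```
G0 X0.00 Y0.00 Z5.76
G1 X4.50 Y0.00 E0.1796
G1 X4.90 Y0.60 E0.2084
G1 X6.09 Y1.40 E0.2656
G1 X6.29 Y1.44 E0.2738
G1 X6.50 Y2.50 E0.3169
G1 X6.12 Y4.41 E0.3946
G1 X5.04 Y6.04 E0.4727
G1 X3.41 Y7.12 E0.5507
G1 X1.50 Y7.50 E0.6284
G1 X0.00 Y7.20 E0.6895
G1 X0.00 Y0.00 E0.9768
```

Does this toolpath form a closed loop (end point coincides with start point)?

Start point (G0): (0.00, 0.00). End point (last G1): the path returns to the start — closed.

yes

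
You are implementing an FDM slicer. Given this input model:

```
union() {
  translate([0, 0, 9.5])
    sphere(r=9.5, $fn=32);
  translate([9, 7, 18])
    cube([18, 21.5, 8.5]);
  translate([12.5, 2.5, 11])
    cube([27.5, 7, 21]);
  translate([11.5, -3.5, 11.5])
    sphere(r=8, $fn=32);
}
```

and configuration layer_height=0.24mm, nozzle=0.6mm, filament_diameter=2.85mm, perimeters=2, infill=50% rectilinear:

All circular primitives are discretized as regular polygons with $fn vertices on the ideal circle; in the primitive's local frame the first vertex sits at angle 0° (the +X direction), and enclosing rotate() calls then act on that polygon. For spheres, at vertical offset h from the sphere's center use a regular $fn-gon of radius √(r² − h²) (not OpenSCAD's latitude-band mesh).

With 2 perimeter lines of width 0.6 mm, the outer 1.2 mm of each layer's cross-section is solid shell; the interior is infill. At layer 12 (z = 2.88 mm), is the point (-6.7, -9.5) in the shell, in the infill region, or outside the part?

outside

At z = 2.88 mm: the r=9.5 sphere contributes a regular 32-gon of circumradius √(9.5²−6.62²) = 6.814; the cube at (9, 7) is not intersected at this z (z outside [18, 26.5]); the cube at (12.5, 2.5) does not reach this height (z outside [11, 32]); the sphere at (11.5, -3.5) does not reach this height (|z−center|=8.620 > r=8); Merging all regions: only the r=9.5 sphere is present, so the union is just that shape — 1 connected region. Overall, the cross-section is a single solid region. The nearest boundary edge runs (-4.82, -4.82)→(-3.79, -5.67); distance from the point to it = 4.82 mm. The point is not inside any of the regions above, so it lies outside the cross-section (4.82 mm from the nearest boundary).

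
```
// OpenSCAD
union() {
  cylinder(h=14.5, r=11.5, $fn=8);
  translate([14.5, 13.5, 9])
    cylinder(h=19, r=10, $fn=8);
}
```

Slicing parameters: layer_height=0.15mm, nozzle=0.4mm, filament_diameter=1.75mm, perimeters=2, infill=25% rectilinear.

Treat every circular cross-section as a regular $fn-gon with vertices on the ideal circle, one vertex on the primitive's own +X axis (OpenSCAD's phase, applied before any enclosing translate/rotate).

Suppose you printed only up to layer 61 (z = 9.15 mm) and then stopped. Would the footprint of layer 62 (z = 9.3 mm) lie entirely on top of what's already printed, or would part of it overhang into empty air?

Compare the two slices. At z = 9.15: the r=11.5 cylinder gives a regular 8-gon of circumradius 11.5 (constant along its height) (area = (8/2)·11.500²·sin(360°/8) = 374.06 mm²); the r=10 cylinder at (14.5, 13.5) gives a regular 8-gon of circumradius 10 (constant along its height) (area = (8/2)·10.000²·sin(360°/8) = 282.84 mm²); Merging all regions: the regions partially overlap — summed areas 656.90 mm² minus the doubly-counted overlap 3.39 mm² gives 653.51 mm² — area = 653.51 mm². At z = 9.3: the r=11.5 cylinder gives a regular 8-gon of circumradius 11.5 (constant along its height) (area = (8/2)·11.500²·sin(360°/8) = 374.06 mm²); the r=10 cylinder at (14.5, 13.5) contributes a regular 8-gon of circumradius 10 (area = (8/2)·10.000²·sin(360°/8) = 282.84 mm²); Taking the union: the regions partially overlap — summed areas 656.90 mm² minus the doubly-counted overlap 3.39 mm² gives 653.51 mm² — area = 653.51 mm². Checking containment: the cross-section at z = 9.3 is a subset of the cross-section at z = 9.15.

entirely on top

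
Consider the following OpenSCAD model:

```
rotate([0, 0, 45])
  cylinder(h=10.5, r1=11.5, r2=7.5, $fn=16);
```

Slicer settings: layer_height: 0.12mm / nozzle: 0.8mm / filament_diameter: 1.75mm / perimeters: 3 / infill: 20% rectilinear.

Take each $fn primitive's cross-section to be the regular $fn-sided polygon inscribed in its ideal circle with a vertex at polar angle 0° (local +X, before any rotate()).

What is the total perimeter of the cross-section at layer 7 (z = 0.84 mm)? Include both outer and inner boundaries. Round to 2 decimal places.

At z = 0.84 mm: the cone: at t=0.080 of its height the radius interpolates to r₁+(r₂−r₁)t = 11.180, giving a regular 16-gon of that circumradius (perimeter = 2·16·11.180·sin(180°/16) = 69.80 mm); (whole slice rotated 45° about Z — lengths, areas and connectivity unchanged). Overall, the cross-section is a single solid region. Total boundary length (outer) = 69.80 mm.

69.80 mm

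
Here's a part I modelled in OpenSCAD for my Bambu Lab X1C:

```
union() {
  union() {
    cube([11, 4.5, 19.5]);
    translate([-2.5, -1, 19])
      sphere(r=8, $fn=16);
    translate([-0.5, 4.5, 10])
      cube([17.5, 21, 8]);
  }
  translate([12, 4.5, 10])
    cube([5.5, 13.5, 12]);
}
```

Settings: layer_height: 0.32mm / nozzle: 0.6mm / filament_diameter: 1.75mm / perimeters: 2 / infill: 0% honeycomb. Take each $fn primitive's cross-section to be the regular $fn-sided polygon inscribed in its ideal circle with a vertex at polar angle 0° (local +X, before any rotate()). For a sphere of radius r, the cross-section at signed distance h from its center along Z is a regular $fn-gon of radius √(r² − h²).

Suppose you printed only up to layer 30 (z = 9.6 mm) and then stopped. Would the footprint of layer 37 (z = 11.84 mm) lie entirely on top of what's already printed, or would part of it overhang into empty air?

Compare the two slices. At z = 9.6: the 11×4.5 cube contributes its full rectangle (area 49.50 mm²); the sphere at (-2.5, -1) is not intersected at this z (|z−center|=9.400 > r=8); the cube at (-0.5, 4.5) is absent (z outside [10, 18]); Taking the union: only the 11×4.5 cube is present, so the union is just that shape — area = 49.50 mm²; the cube at (12, 4.5) is absent (z outside [10, 22]); Combining (union): only the result so far is present, so the union is just that shape — area = 49.50 mm². At z = 11.84: the cube is present — its section is the full 11×4.5 rectangle (area 49.50 mm²); the r=8 sphere at (-2.5, -1) contributes a regular 16-gon of circumradius √(8²−7.16²) = 3.569 (area = (16/2)·3.569²·sin(360°/16) = 38.99 mm²); the 17.5×21 cube at (-0.5, 4.5) contributes its full rectangle (area 367.50 mm²); Merging all regions: the regions partially overlap — summed areas 455.99 mm² minus the doubly-counted overlap 0.78 mm² gives 455.21 mm² — area = 455.21 mm²; the cube at (12, 4.5) (footprint 5.5×13.5) is included at this height (area 74.25 mm²); Taking the union: the regions partially overlap — summed areas 529.46 mm² minus the doubly-counted overlap 67.50 mm² gives 461.96 mm² — area = 461.96 mm². Checking containment: at z = 11.84 the cross-section extends beyond the z = 9.6 cross-section by about 412.46 mm².

part overhangs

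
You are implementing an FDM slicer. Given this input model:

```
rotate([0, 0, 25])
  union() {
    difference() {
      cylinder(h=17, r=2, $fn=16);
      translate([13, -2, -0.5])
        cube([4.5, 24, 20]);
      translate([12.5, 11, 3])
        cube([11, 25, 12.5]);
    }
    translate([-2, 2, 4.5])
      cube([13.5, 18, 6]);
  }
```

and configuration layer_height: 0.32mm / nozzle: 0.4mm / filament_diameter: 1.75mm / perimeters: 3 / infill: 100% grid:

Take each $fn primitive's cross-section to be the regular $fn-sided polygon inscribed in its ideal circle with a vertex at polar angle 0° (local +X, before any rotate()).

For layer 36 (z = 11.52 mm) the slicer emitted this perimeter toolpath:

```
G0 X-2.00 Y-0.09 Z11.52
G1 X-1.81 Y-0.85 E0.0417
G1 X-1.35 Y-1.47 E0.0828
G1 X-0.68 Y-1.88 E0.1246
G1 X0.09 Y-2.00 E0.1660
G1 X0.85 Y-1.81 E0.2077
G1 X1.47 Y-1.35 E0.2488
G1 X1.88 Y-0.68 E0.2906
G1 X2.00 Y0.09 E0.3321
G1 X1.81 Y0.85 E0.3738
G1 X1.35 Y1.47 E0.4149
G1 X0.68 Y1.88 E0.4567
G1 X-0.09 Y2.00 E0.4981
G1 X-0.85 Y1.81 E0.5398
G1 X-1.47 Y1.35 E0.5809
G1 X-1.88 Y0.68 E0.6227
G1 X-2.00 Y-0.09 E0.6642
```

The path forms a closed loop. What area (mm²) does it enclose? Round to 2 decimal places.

12.24 mm²

Apply the shoelace formula to the sequence of (X, Y) vertices; enclosed area = 12.24 mm².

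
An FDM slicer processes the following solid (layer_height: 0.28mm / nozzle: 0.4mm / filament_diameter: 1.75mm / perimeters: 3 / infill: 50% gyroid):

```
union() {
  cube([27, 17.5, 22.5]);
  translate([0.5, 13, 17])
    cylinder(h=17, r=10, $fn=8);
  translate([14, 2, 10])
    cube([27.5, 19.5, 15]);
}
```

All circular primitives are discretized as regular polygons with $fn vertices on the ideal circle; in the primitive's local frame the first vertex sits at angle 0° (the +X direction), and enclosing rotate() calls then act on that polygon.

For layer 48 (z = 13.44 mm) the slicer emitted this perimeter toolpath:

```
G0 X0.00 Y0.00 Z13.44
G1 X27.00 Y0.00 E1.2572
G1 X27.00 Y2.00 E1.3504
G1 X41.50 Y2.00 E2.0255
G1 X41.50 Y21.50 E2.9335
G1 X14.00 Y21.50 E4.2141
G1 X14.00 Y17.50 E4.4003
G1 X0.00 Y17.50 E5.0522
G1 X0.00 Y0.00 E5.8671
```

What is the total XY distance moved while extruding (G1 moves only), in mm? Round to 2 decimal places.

Sum the Euclidean lengths of each G1 segment: total = 126.00 mm.

126.00 mm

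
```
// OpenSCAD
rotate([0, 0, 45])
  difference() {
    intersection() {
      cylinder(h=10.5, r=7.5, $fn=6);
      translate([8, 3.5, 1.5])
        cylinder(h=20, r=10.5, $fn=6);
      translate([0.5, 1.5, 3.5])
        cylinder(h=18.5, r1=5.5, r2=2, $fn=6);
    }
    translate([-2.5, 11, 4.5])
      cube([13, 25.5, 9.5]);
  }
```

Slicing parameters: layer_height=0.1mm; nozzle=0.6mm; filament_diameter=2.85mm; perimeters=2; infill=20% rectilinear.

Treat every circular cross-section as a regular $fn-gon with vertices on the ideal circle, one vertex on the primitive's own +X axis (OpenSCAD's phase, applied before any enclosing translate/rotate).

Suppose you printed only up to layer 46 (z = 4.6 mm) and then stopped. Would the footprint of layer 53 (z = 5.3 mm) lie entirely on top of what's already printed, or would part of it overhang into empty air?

entirely on top

Compare the two slices. At z = 4.6: the cylinder: section is a regular 6-gon, circumradius r=7.5 (area = (6/2)·7.500²·sin(360°/6) = 146.14 mm²); the r=10.5 cylinder at (8, 3.5) gives a regular 6-gon of circumradius 10.5 (constant along its height) (area = (6/2)·10.500²·sin(360°/6) = 286.44 mm²); the cone at (0.5, 1.5) contributes a regular 6-gon of circumradius 5.292 (interpolated between r1=5.5 and r2=2 at t=0.059) (area = (6/2)·5.292²·sin(360°/6) = 72.76 mm²); Keeping only the common overlap: the r=10.5 cylinder at (8, 3.5) partially overlaps the r=7.5 cylinder; clipping to the common part keeps 73.22 mm²; the cone at (0.5, 1.5) partially overlaps the running intersection; clipping to the common part keeps 49.44 mm² — area = 49.44 mm²; the 13×25.5 cube at (-2.5, 11) contributes its full rectangle (area 331.50 mm²); Subtracting the remaining from the first: starting from the result so far (49.44 mm²), the 13×25.5 cube at (-2.5, 11) misses the remaining region (no effect) — area = 49.44 mm²; (rotated 45° about Z; rotation is an isometry so areas/perimeters/island counts are preserved). At z = 5.3: the r=7.5 cylinder gives a regular 6-gon of circumradius 7.5 (constant along its height) (area = (6/2)·7.500²·sin(360°/6) = 146.14 mm²); the cylinder at (8, 3.5): section is a regular 6-gon, circumradius r=10.5 (area = (6/2)·10.500²·sin(360°/6) = 286.44 mm²); the cone at (0.5, 1.5) (r1=5.5→r2=2) has section circumradius 5.159 here — a regular 6-gon (area = (6/2)·5.159²·sin(360°/6) = 69.16 mm²); After intersecting: the r=10.5 cylinder at (8, 3.5) partially overlaps the r=7.5 cylinder; clipping to the common part keeps 73.22 mm²; the cone at (0.5, 1.5) partially overlaps the running intersection; clipping to the common part keeps 47.55 mm² — area = 47.55 mm²; the cube at (-2.5, 11) is present — its section is the full 13×25.5 rectangle (area 331.50 mm²); Subtracting the remaining from the first: starting from that combined region (47.55 mm²), the 13×25.5 cube at (-2.5, 11) misses the remaining region (no effect) — area = 47.55 mm²; (rotated 45° about Z; rotation is an isometry so areas/perimeters/island counts are preserved). Checking containment: the cross-section at z = 5.3 is a subset of the cross-section at z = 4.6.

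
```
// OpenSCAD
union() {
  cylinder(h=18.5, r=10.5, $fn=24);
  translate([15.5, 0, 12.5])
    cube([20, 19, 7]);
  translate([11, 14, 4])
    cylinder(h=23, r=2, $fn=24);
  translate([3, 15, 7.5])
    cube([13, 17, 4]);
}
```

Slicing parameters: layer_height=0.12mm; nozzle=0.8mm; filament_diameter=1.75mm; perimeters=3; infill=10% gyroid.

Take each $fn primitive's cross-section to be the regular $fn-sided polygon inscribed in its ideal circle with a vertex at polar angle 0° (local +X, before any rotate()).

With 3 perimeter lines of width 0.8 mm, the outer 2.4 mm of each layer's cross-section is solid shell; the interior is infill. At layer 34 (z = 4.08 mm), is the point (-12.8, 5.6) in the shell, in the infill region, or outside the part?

outside

At z = 4.08 mm: the r=10.5 cylinder gives a regular 24-gon of circumradius 10.5 (constant along its height); the cube at (15.5, 0) does not reach this height (z outside [12.5, 19.5]); the r=2 cylinder at (11, 14) contributes a regular 24-gon of circumradius 2; the cube at (3, 15) is not intersected at this z (z outside [7.5, 11.5]); Taking the union: the 2 present regions are separate (no shared area or edge), so areas and boundary lengths simply add and each stays a separate island — 2 connected regions. Overall, the cross-section has 2 separate islands. The nearest boundary edge runs (-10.14, 2.72)→(-9.09, 5.25); distance from the point to it = 3.56 mm. The point is not inside any of the regions above, so it lies outside the cross-section (3.56 mm from the nearest boundary).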